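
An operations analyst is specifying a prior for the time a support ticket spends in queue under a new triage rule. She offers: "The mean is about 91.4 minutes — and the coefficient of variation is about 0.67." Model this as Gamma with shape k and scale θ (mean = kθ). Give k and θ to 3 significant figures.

k ≈ 2.23, θ ≈ 41

For Gamma(k, scale θ): mean = kθ, variance = kθ², so CV = 1/√k.
CV = 0.67, hence k = 1/CV² = 2.23.
Then θ = mean/k = 91.4/2.23 = 41.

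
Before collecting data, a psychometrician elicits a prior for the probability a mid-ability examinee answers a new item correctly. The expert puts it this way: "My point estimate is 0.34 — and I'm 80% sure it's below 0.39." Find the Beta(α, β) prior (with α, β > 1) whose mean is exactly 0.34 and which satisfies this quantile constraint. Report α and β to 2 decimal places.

With mean 0.34 fixed, write α = 0.34s, β = 0.66s where s = α+β.
Need P(θ < 0.39) = 0.8 under Beta(0.34s, 0.66s). Normal approximation: (q−m)/√(m(1−m)/s) ≈ z_{0.8} = 0.842, so s ≈ 0.34·0.66·(0.842)²/(0.39−0.34)² = 63.6.
At s = 63.6: P(θ<0.39) ≈ 0.802. Adjusting to match 0.8 gives s ≈ 62.34.
So α = 0.34·62.34 ≈ 21.19, β = 0.66·62.34 ≈ 41.14.

α ≈ 21.19, β ≈ 41.14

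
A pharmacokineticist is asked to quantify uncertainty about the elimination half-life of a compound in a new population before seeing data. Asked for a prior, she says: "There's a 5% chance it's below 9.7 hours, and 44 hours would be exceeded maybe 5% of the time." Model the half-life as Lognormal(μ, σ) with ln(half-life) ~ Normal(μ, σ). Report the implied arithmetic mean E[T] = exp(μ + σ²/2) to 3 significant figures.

If T ~ Lognormal(μ,σ) then ln T ~ Normal(μ,σ), so the p-quantile of ln T is μ + z_p·σ.
ln(9.7) = 2.272 and ln(44) = 3.784; z_{0.05} = -1.645, z_{0.95} = 1.645.
σ = (3.784 − 2.272)/(1.645 − (-1.645)) = 0.460.
μ = 2.272 − (-1.645)·0.460 = 3.028.
E[T] = exp(μ + σ²/2) = exp(3.028 + 0.1056) = 23 hours.

E[T] ≈ 23 hours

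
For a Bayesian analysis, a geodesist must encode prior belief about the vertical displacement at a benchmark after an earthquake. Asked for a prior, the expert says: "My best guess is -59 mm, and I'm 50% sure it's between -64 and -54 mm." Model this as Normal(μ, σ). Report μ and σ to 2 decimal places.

A symmetric 50% interval runs μ ± z·σ with z = 0.6745.
Half-width = 5, so σ = 5/0.6745 = 7.41.
μ is the stated best guess, -59.00.

μ = -59.00, σ = 7.41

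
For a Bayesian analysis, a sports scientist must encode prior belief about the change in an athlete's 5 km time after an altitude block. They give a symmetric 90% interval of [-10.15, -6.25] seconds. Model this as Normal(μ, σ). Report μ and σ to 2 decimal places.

A symmetric 90% interval runs μ ± z·σ with z = 1.645.
Half-width = 1.95, so σ = 1.95/1.645 = 1.19.
μ is the interval midpoint, -8.20.

μ = -8.20, σ = 1.19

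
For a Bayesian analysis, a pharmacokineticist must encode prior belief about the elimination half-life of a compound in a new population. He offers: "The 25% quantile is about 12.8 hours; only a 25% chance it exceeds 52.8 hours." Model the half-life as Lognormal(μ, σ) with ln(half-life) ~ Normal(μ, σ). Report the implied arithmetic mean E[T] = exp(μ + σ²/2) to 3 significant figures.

If T ~ Lognormal(μ,σ) then ln T ~ Normal(μ,σ), so the p-quantile of ln T is μ + z_p·σ.
ln(12.8) = 2.549 and ln(52.8) = 3.967; z_{0.25} = -0.6745, z_{0.75} = 0.6745.
σ = (3.967 − 2.549)/(0.6745 − (-0.6745)) = 1.050.
μ = 2.549 − (-0.6745)·1.050 = 3.258.
E[T] = exp(μ + σ²/2) = exp(3.258 + 0.5517) = 45.1 hours.

E[T] ≈ 45.1 hours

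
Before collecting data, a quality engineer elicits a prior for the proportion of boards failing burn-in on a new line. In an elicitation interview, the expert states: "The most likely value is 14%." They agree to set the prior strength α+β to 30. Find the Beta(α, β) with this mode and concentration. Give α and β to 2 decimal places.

α = 4.92, β = 25.08

For α,β > 1 the Beta mode is (α−1)/(α+β−2). With α+β = 30, the mode is (α−1)/28.
Set (α−1)/28 = 0.14 → α = 1 + 0.14·28 = 4.92.
β = 30 − α = 25.08.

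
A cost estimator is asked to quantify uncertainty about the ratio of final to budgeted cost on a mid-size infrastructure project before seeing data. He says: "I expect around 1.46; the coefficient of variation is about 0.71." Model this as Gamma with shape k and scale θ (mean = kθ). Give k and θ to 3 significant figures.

k ≈ 1.98, θ ≈ 0.736

For Gamma(k, scale θ): mean = kθ, variance = kθ², so CV = 1/√k.
CV = 0.71, hence k = 1/CV² = 1.98.
Then θ = mean/k = 1.46/1.98 = 0.736.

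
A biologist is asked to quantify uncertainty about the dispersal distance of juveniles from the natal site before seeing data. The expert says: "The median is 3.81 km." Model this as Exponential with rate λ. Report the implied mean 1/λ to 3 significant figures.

Exponential median = ln 2 / λ, so λ = ln 2 / 3.81 = 0.182.
Mean = 1/λ = 5.5 km.

mean ≈ 5.5 km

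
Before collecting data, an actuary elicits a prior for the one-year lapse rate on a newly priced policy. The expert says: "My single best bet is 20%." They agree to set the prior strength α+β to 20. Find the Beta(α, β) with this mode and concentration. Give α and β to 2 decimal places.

α = 4.60, β = 15.40

For α,β > 1 the Beta mode is (α−1)/(α+β−2). With α+β = 20, the mode is (α−1)/18.
Set (α−1)/18 = 0.2 → α = 1 + 0.2·18 = 4.60.
β = 20 − α = 15.40.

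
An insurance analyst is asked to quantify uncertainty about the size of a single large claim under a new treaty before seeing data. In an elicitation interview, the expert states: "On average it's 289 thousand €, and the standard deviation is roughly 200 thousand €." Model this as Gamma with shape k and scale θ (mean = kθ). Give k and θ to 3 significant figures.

For Gamma(k, scale θ): mean = kθ, variance = kθ², so CV = 1/√k.
CV = SD/mean = 200/289 = 0.692, hence k = 1/CV² = 2.09.
Then θ = mean/k = 289/2.09 = 138.

k ≈ 2.09, θ ≈ 138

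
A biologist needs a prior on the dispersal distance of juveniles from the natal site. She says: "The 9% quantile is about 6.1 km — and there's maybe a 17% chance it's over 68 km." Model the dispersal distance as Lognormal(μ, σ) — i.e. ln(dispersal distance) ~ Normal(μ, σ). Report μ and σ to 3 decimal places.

μ ≈ 3.217, σ ≈ 1.051

If T ~ Lognormal(μ,σ) then ln T ~ Normal(μ,σ), so the p-quantile of ln T is μ + z_p·σ.
ln(6.1) = 1.808 and ln(68) = 4.22; z_{0.09} = -1.341, z_{0.83} = 0.9542.
σ = (4.22 − 1.808)/(0.9542 − (-1.341)) = 1.051.
μ = 1.808 − (-1.341)·1.051 = 3.217.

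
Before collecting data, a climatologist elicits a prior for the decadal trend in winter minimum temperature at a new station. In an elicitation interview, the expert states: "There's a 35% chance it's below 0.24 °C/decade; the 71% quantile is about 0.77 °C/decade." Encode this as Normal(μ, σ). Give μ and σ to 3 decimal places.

The p-quantile of Normal(μ,σ) is μ + z_p·σ, with z_{0.35} = -0.3853 and z_{0.71} = 0.5534.
Eliminate σ: μ = (z₂·x₁ − z₁·x₂)/(z₂ − z₁) = (0.5534·0.24 − (-0.3853)·0.77)/0.9387 = 0.458.
Then σ = (x₂ − x₁)/(z₂ − z₁) = (0.77 − 0.24)/0.9387 = 0.565.

μ = 0.458, σ = 0.565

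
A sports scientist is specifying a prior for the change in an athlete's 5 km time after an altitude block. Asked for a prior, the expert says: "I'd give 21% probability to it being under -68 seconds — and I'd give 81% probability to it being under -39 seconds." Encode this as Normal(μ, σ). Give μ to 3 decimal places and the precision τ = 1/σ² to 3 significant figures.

μ = -54.115, τ = 0.00337

The p-quantile of Normal(μ,σ) is μ + z_p·σ, with z_{0.21} = -0.8064 and z_{0.81} = 0.8779.
Eliminate σ: μ = (z₂·x₁ − z₁·x₂)/(z₂ − z₁) = (0.8779·-68 − (-0.8064)·-39)/1.684 = -54.115.
Then σ = (x₂ − x₁)/(z₂ − z₁) = (-39 − -68)/1.684 = 17.218.
Precision τ = 1/σ² = 1/17.22² = 0.00337.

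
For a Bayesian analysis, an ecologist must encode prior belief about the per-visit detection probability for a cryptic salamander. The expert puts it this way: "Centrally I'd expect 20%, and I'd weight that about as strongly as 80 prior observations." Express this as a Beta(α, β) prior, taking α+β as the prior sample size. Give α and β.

Under the effective-sample-size interpretation, Beta(α, β) has prior mean α/(α+β) and prior sample size α+β.
So α+β = 80 and α/(α+β) = 0.2, giving α = 0.2·80 = 16 and β = 80 − 16 = 64.

α = 16, β = 64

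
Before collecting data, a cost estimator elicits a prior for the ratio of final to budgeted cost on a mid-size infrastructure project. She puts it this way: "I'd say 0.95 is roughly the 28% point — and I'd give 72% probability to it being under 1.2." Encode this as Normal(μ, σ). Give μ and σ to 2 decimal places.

μ = 1.07, σ = 0.21

The p-quantile of Normal(μ,σ) is μ + z_p·σ, with z_{0.28} = -0.5828 and z_{0.72} = 0.5828.
Eliminate σ: μ = (z₂·x₁ − z₁·x₂)/(z₂ − z₁) = (0.5828·0.95 − (-0.5828)·1.2)/1.166 = 1.07.
Then σ = (x₂ − x₁)/(z₂ − z₁) = (1.2 − 0.95)/1.166 = 0.21.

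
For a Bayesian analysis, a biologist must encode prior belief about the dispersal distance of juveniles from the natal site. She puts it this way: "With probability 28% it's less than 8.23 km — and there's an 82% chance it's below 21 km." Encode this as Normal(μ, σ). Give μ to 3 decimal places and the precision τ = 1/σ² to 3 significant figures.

For Normal(μ,σ), the p-quantile is μ + z_p·σ. Here z_{0.28} = -0.5828, z_{0.82} = 0.9154.
So 8.23 = μ − 0.5828σ and 21 = μ + 0.9154σ.
Subtracting: σ = (21 − 8.23)/(0.9154 − (-0.5828)) = 8.524.
Then μ = 8.23 − (-0.5828)·8.524 = 13.198.
Precision τ = 1/σ² = 1/8.524² = 0.0138.

μ = 13.198, τ = 0.0138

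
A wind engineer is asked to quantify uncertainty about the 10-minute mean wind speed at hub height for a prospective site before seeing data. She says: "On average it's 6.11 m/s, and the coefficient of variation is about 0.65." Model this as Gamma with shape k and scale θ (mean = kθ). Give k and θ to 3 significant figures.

k ≈ 2.37, θ ≈ 2.58

For Gamma(k, scale θ): mean = kθ, variance = kθ², so CV = 1/√k.
CV = 0.65, hence k = 1/CV² = 2.37.
Then θ = mean/k = 6.11/2.37 = 2.58.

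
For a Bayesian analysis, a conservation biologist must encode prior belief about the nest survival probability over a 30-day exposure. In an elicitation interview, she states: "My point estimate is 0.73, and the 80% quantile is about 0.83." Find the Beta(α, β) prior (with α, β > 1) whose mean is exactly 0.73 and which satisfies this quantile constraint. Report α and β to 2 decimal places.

With mean 0.73 fixed, write α = 0.73s, β = 0.27s where s = α+β.
Need P(θ < 0.83) = 0.8 under Beta(0.73s, 0.27s). Normal approximation: (q−m)/√(m(1−m)/s) ≈ z_{0.8} = 0.842, so s ≈ 0.73·0.27·(0.842)²/(0.83−0.73)² = 14.0.
At s = 14.0: P(θ<0.83) ≈ 0.794. Adjusting to match 0.8 gives s ≈ 14.49.
So α = 0.73·14.49 ≈ 10.58, β = 0.27·14.49 ≈ 3.91.

α ≈ 10.58, β ≈ 3.91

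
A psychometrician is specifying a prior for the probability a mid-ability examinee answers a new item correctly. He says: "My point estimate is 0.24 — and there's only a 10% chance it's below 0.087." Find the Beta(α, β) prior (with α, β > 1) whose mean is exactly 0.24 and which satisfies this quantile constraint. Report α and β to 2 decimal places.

α ≈ 2.42, β ≈ 7.66

With mean 0.24 fixed, write α = 0.24s, β = 0.76s where s = α+β.
Need P(θ < 0.087) = 0.1 under Beta(0.24s, 0.76s). Normal approximation: (q−m)/√(m(1−m)/s) ≈ z_{0.1} = -1.28, so s ≈ 0.24·0.76·(-1.28)²/(0.087−0.24)² = 12.8.
At s = 12.8: P(θ<0.087) ≈ 0.069. Adjusting to match 0.1 gives s ≈ 10.08.
So α = 0.24·10.08 ≈ 2.42, β = 0.76·10.08 ≈ 7.66.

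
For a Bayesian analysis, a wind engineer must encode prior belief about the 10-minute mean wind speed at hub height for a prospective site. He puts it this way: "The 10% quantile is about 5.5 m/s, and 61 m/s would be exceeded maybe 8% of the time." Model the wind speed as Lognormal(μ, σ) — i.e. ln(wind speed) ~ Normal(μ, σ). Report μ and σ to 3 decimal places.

If T ~ Lognormal(μ,σ) then ln T ~ Normal(μ,σ), so the p-quantile of ln T is μ + z_p·σ.
ln(5.5) = 1.705 and ln(61) = 4.111; z_{0.1} = -1.282, z_{0.92} = 1.405.
σ = (4.111 − 1.705)/(1.405 − (-1.282)) = 0.896.
μ = 1.705 − (-1.282)·0.896 = 2.852.

μ ≈ 2.852, σ ≈ 0.896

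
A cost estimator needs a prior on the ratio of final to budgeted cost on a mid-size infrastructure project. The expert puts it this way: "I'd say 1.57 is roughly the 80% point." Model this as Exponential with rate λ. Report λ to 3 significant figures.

P(T < 1.57) = 1 − e^(−λ·1.57) = 0.8, so λ = −ln(1−0.8)/1.57 = −ln(0.2)/1.57 = 1.03.

λ ≈ 1.03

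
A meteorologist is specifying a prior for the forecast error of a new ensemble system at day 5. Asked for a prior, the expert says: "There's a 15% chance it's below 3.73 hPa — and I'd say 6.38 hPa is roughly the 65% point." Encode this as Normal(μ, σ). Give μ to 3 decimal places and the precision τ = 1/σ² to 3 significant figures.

μ = 5.662, τ = 0.288

For Normal(μ,σ), the p-quantile is μ + z_p·σ. Here z_{0.15} = -1.036, z_{0.65} = 0.3853.
So 3.73 = μ − 1.036σ and 6.38 = μ + 0.3853σ.
Subtracting: σ = (6.38 − 3.73)/(0.3853 − (-1.036)) = 1.864.
Then μ = 3.73 − (-1.036)·1.864 = 5.662.
Precision τ = 1/σ² = 1/1.864² = 0.288.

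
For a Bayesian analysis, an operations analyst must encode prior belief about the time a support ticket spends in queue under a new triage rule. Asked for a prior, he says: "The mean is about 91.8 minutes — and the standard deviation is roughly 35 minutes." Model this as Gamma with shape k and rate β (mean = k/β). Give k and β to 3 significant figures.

k ≈ 6.88, β ≈ 0.0749

For Gamma(k, rate β): mean = k/β, variance = k/β², so CV = 1/√k.
CV = SD/mean = 35/91.8 = 0.3813, hence k = 1/CV² = 6.88.
Then β = k/mean = 6.88/91.8 = 0.0749.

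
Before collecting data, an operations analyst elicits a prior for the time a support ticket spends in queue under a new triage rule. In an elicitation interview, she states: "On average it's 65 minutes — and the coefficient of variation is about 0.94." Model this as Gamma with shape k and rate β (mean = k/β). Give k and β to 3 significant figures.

For Gamma(k, rate β): mean = k/β, variance = k/β², so CV = 1/√k.
CV = 0.94, hence k = 1/CV² = 1.13.
Then β = k/mean = 1.13/65 = 0.0174.

k ≈ 1.13, β ≈ 0.0174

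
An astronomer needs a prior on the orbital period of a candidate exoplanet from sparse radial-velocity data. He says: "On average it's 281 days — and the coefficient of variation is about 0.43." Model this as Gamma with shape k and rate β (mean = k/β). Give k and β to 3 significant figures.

k ≈ 5.41, β ≈ 0.0192

For Gamma(k, rate β): mean = k/β, variance = k/β², so CV = 1/√k.
CV = 0.43, hence k = 1/CV² = 5.41.
Then β = k/mean = 5.41/281 = 0.0192.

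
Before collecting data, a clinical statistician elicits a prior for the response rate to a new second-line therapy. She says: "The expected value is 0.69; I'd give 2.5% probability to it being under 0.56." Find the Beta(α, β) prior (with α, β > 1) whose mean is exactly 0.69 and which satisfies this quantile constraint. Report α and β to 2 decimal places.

With mean 0.69 fixed, write α = 0.69s, β = 0.31s where s = α+β.
Need P(θ < 0.56) = 0.025 under Beta(0.69s, 0.31s). Normal approximation: (q−m)/√(m(1−m)/s) ≈ z_{0.025} = -1.96, so s ≈ 0.69·0.31·(-1.96)²/(0.56−0.69)² = 48.6.
At s = 48.6: P(θ<0.56) ≈ 0.030. Adjusting to match 0.025 gives s ≈ 52.60.
So α = 0.69·52.60 ≈ 36.30, β = 0.31·52.60 ≈ 16.31.

α ≈ 36.30, β ≈ 16.31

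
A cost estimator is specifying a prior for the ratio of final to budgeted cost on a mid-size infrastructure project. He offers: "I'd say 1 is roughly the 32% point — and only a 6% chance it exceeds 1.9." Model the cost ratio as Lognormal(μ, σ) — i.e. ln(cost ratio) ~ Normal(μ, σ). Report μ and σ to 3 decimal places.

μ ≈ 0.148, σ ≈ 0.317

If T ~ Lognormal(μ,σ) then ln T ~ Normal(μ,σ), so the p-quantile of ln T is μ + z_p·σ.
ln(1) = 0 and ln(1.9) = 0.6419; z_{0.32} = -0.4677, z_{0.94} = 1.555.
σ = (0.6419 − 0)/(1.555 − (-0.4677)) = 0.317.
μ = 0 − (-0.4677)·0.317 = 0.148.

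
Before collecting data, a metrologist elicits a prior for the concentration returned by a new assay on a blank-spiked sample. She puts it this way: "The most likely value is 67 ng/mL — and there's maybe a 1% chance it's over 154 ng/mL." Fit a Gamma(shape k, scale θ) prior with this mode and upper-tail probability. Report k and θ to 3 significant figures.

k ≈ 7.9, θ ≈ 9.71

Gamma(k,θ) with k>1 has mode (k−1)θ, so θ = 67/(k−1).
Need P(X < 154) = 0.99 with θ tied to k this way. Start at k = 2, θ = 67: P(X<154) ≈ 0.669.
Too low — raise k to concentrate. Iterating converges to k ≈ 7.9.
Then θ = 67/(7.9−1) ≈ 9.71.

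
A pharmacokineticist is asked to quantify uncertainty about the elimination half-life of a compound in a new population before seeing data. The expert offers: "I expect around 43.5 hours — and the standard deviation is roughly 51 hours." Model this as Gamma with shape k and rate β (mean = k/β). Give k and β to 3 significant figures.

For Gamma(k, rate β): mean = k/β, variance = k/β², so CV = 1/√k.
CV = SD/mean = 51/43.5 = 1.172, hence k = 1/CV² = 0.728.
Then β = k/mean = 0.728/43.5 = 0.0167.

k ≈ 0.728, β ≈ 0.0167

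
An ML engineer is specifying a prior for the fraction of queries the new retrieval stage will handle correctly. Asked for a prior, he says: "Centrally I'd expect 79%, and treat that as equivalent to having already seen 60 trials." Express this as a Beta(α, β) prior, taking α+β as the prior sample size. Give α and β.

Under the effective-sample-size interpretation, Beta(α, β) has prior mean α/(α+β) and prior sample size α+β.
So α+β = 60 and α/(α+β) = 0.79, giving α = 0.79·60 = 47.4 and β = 60 − 47.4 = 12.6.

α = 47.4, β = 12.6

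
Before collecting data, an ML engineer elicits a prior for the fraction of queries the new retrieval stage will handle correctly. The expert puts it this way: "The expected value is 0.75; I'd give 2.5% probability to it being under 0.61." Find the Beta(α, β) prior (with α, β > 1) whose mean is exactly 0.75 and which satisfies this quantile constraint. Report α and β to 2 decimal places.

With mean 0.75 fixed, write α = 0.75s, β = 0.25s where s = α+β.
Need P(θ < 0.61) = 0.025 under Beta(0.75s, 0.25s). Normal approximation: (q−m)/√(m(1−m)/s) ≈ z_{0.025} = -1.96, so s ≈ 0.75·0.25·(-1.96)²/(0.61−0.75)² = 36.7.
At s = 36.7: P(θ<0.61) ≈ 0.033. Adjusting to match 0.025 gives s ≈ 41.80.
So α = 0.75·41.80 ≈ 31.35, β = 0.25·41.80 ≈ 10.45.

α ≈ 31.35, β ≈ 10.45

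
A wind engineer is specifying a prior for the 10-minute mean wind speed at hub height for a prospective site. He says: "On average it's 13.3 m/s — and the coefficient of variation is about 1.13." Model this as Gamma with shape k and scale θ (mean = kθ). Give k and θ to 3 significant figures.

For Gamma(k, scale θ): mean = kθ, variance = kθ², so CV = 1/√k.
CV = 1.13, hence k = 1/CV² = 0.783.
Then θ = mean/k = 13.3/0.783 = 17.

k ≈ 0.783, θ ≈ 17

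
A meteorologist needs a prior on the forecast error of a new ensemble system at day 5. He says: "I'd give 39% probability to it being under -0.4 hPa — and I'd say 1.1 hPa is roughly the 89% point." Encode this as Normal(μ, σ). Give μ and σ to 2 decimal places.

For Normal(μ,σ), the p-quantile is μ + z_p·σ. Here z_{0.39} = -0.2793, z_{0.89} = 1.227.
So -0.4 = μ − 0.2793σ and 1.1 = μ + 1.227σ.
Subtracting: σ = (1.1 − -0.4)/(1.227 − (-0.2793)) = 1.00.
Then μ = -0.4 − (-0.2793)·1.00 = -0.12.

μ = -0.12, σ = 1.00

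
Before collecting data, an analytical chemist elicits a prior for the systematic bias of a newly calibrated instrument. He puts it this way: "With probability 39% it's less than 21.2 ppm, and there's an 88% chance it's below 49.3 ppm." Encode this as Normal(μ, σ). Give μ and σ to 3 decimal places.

μ = 26.597, σ = 19.322

For Normal(μ,σ), the p-quantile is μ + z_p·σ. Here z_{0.39} = -0.2793, z_{0.88} = 1.175.
So 21.2 = μ − 0.2793σ and 49.3 = μ + 1.175σ.
Subtracting: σ = (49.3 − 21.2)/(1.175 − (-0.2793)) = 19.322.
Then μ = 21.2 − (-0.2793)·19.322 = 26.597.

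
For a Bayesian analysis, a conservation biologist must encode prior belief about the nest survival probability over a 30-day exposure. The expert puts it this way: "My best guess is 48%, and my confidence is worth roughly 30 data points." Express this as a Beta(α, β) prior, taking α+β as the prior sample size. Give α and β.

Under the effective-sample-size interpretation, Beta(α, β) has prior mean α/(α+β) and prior sample size α+β.
So α+β = 30 and α/(α+β) = 0.48, giving α = 0.48·30 = 14.4 and β = 30 − 14.4 = 15.6.

α = 14.4, β = 15.6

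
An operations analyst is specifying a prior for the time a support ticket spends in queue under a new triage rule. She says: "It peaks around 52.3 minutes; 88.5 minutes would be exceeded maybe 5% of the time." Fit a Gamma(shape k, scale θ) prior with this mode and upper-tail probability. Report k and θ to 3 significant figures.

Gamma(k,θ) with k>1 has mode (k−1)θ, so θ = 52.3/(k−1).
Need P(X < 88.5) = 0.95 with θ tied to k this way. Start at k = 2, θ = 52.3: P(X<88.5) ≈ 0.504.
Too low — raise k to concentrate. Iterating converges to k ≈ 11.1.
Then θ = 52.3/(11.1−1) ≈ 5.18.

k ≈ 11.1, θ ≈ 5.18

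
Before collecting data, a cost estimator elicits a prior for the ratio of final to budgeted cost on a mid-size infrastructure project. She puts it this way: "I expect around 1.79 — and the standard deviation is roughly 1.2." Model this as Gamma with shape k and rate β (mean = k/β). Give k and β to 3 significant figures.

k ≈ 2.23, β ≈ 1.24

For Gamma(k, rate β): mean = k/β, variance = k/β², so CV = 1/√k.
CV = SD/mean = 1.2/1.79 = 0.6704, hence k = 1/CV² = 2.23.
Then β = k/mean = 2.23/1.79 = 1.24.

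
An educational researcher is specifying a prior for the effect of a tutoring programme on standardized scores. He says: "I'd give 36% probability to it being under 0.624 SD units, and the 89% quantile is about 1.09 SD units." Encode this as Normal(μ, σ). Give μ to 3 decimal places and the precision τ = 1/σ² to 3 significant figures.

For Normal(μ,σ), the p-quantile is μ + z_p·σ. Here z_{0.36} = -0.3585, z_{0.89} = 1.227.
So 0.624 = μ − 0.3585σ and 1.09 = μ + 1.227σ.
Subtracting: σ = (1.09 − 0.624)/(1.227 − (-0.3585)) = 0.294.
Then μ = 0.624 − (-0.3585)·0.294 = 0.729.
Precision τ = 1/σ² = 1/0.294² = 11.6.

μ = 0.729, τ = 11.6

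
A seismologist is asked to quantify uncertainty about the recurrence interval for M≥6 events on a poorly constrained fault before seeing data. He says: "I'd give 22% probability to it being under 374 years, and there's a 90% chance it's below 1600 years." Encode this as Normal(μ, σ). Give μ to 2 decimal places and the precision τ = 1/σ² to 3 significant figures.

The p-quantile of Normal(μ,σ) is μ + z_p·σ, with z_{0.22} = -0.7722 and z_{0.9} = 1.282.
Eliminate σ: μ = (z₂·x₁ − z₁·x₂)/(z₂ − z₁) = (1.282·374 − (-0.7722)·1600)/2.054 = 834.97.
Then σ = (x₂ − x₁)/(z₂ − z₁) = (1600 − 374)/2.054 = 596.96.
Precision τ = 1/σ² = 1/597² = 2.81e-06.

μ = 834.97, τ = 2.81e-06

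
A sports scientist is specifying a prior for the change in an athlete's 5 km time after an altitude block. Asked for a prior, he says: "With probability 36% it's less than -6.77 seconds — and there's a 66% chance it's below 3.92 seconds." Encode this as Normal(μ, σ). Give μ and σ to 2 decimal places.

μ = -1.80, σ = 13.87

The p-quantile of Normal(μ,σ) is μ + z_p·σ, with z_{0.36} = -0.3585 and z_{0.66} = 0.4125.
Eliminate σ: μ = (z₂·x₁ − z₁·x₂)/(z₂ − z₁) = (0.4125·-6.77 − (-0.3585)·3.92)/0.7709 = -1.80.
Then σ = (x₂ − x₁)/(z₂ − z₁) = (3.92 − -6.77)/0.7709 = 13.87.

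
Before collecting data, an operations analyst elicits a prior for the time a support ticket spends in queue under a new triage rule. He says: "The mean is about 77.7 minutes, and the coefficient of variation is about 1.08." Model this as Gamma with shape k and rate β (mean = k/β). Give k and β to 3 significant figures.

For Gamma(k, rate β): mean = k/β, variance = k/β², so CV = 1/√k.
CV = 1.08, hence k = 1/CV² = 0.857.
Then β = k/mean = 0.857/77.7 = 0.011.

k ≈ 0.857, β ≈ 0.011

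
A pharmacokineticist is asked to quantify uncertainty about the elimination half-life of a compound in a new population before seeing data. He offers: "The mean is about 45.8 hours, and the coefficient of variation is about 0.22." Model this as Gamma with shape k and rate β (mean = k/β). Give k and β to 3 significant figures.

For Gamma(k, rate β): mean = k/β, variance = k/β², so CV = 1/√k.
CV = 0.22, hence k = 1/CV² = 20.7.
Then β = k/mean = 20.7/45.8 = 0.451.

k ≈ 20.7, β ≈ 0.451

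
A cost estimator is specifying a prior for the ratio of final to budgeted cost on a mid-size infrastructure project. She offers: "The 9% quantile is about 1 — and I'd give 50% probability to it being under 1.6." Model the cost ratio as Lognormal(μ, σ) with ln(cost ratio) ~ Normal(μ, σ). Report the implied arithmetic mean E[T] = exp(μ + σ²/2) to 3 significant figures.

If T ~ Lognormal(μ,σ) then ln T ~ Normal(μ,σ), so the p-quantile of ln T is μ + z_p·σ.
ln(1) = 0 and ln(1.6) = 0.47; z_{0.09} = -1.341, z_{0.5} = 0.
σ = (0.47 − 0)/(0 − (-1.341)) = 0.351.
μ = 0 − (-1.341)·0.351 = 0.470.
E[T] = exp(μ + σ²/2) = exp(0.470 + 0.0614) = 1.7.

E[T] ≈ 1.7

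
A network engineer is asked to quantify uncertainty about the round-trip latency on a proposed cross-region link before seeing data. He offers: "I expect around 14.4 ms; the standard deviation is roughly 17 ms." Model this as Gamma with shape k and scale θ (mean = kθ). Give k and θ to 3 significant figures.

For Gamma(k, scale θ): mean = kθ, variance = kθ², so CV = 1/√k.
CV = SD/mean = 17/14.4 = 1.181, hence k = 1/CV² = 0.718.
Then θ = mean/k = 14.4/0.718 = 20.1.

k ≈ 0.718, θ ≈ 20.1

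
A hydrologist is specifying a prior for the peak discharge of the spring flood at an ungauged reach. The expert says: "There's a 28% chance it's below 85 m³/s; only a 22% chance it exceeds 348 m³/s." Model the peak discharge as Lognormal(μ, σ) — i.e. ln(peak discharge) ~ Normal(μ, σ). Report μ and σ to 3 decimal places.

If T ~ Lognormal(μ,σ) then ln T ~ Normal(μ,σ), so the p-quantile of ln T is μ + z_p·σ.
ln(85) = 4.443 and ln(348) = 5.852; z_{0.28} = -0.5828, z_{0.78} = 0.7722.
σ = (5.852 − 4.443)/(0.7722 − (-0.5828)) = 1.040.
μ = 4.443 − (-0.5828)·1.040 = 5.049.

μ ≈ 5.049, σ ≈ 1.040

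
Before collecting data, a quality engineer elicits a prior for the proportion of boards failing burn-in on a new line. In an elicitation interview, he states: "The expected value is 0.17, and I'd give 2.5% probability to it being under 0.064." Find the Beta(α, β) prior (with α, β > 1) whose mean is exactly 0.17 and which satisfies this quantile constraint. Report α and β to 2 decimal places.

With mean 0.17 fixed, write α = 0.17s, β = 0.83s where s = α+β.
Need P(θ < 0.064) = 0.025 under Beta(0.17s, 0.83s). Normal approximation: (q−m)/√(m(1−m)/s) ≈ z_{0.025} = -1.96, so s ≈ 0.17·0.83·(-1.96)²/(0.064−0.17)² = 48.2.
At s = 48.2: P(θ<0.064) ≈ 0.008. Adjusting to match 0.025 gives s ≈ 32.70.
So α = 0.17·32.70 ≈ 5.56, β = 0.83·32.70 ≈ 27.14.

α ≈ 5.56, β ≈ 27.14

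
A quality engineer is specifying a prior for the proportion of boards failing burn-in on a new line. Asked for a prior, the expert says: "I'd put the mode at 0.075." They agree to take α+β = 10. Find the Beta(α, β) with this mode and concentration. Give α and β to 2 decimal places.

α = 1.60, β = 8.40

For α,β > 1 the Beta mode is (α−1)/(α+β−2). With α+β = 10, the mode is (α−1)/8.
Set (α−1)/8 = 0.075 → α = 1 + 0.075·8 = 1.60.
β = 10 − α = 8.40.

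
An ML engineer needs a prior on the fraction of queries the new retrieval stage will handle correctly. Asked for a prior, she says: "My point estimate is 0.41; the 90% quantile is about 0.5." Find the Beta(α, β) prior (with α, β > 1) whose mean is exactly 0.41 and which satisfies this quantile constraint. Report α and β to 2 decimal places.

α ≈ 20.32, β ≈ 29.24

With mean 0.41 fixed, write α = 0.41s, β = 0.59s where s = α+β.
Need P(θ < 0.5) = 0.9 under Beta(0.41s, 0.59s). Normal approximation: (q−m)/√(m(1−m)/s) ≈ z_{0.9} = 1.28, so s ≈ 0.41·0.59·(1.28)²/(0.5−0.41)² = 49.0.
At s = 49.0: P(θ<0.5) ≈ 0.899. Adjusting to match 0.9 gives s ≈ 49.56.
So α = 0.41·49.56 ≈ 20.32, β = 0.59·49.56 ≈ 29.24.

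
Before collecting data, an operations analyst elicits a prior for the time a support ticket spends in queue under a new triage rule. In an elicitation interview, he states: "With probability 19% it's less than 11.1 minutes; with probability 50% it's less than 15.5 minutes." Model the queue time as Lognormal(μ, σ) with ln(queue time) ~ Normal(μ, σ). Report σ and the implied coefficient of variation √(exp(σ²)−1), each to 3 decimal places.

If T ~ Lognormal(μ,σ) then ln T ~ Normal(μ,σ), so the p-quantile of ln T is μ + z_p·σ.
ln(11.1) = 2.407 and ln(15.5) = 2.741; z_{0.19} = -0.8779, z_{0.5} = 0.
σ = (2.741 − 2.407)/(0 − (-0.8779)) = 0.380.
μ = 2.407 − (-0.8779)·0.380 = 2.741.
CV = √(exp(σ²)−1) = √(exp(0.1447)−1) = 0.395.

σ ≈ 0.380, CV ≈ 0.395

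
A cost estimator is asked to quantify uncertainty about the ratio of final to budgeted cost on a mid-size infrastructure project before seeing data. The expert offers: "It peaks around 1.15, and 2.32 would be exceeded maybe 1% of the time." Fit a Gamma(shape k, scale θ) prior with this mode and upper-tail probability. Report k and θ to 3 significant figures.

k ≈ 11, θ ≈ 0.116

Gamma(k,θ) with k>1 has mode (k−1)θ, so θ = 1.15/(k−1).
Need P(X < 2.32) = 0.99 with θ tied to k this way. Start at k = 2, θ = 1.15: P(X<2.32) ≈ 0.599.
Too low — raise k to concentrate. Iterating converges to k ≈ 11.
Then θ = 1.15/(11−1) ≈ 0.116.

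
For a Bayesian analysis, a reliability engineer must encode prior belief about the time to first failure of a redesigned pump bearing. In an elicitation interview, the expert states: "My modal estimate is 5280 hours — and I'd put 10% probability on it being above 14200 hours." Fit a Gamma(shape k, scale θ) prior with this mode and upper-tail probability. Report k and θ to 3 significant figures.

k ≈ 2.96, θ ≈ 2700

Gamma(k,θ) with k>1 has mode (k−1)θ, so θ = 5280/(k−1).
Need P(X < 14200) = 0.9 with θ tied to k this way. Start at k = 2, θ = 5280: P(X<14200) ≈ 0.749.
Too low — raise k to concentrate. Iterating converges to k ≈ 2.96.
Then θ = 5280/(2.96−1) ≈ 2700.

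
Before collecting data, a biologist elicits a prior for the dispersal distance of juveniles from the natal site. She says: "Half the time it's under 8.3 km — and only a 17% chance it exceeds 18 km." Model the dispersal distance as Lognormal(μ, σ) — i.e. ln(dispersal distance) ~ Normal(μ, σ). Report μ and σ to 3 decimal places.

μ ≈ 2.116, σ ≈ 0.811

If T ~ Lognormal(μ,σ) then ln T ~ Normal(μ,σ), so the p-quantile of ln T is μ + z_p·σ.
ln(8.3) = 2.116 and ln(18) = 2.89; z_{0.5} = 0, z_{0.83} = 0.9542.
σ = (2.89 − 2.116)/(0.9542 − (0)) = 0.811.
μ = 2.116 − (0)·0.811 = 2.116.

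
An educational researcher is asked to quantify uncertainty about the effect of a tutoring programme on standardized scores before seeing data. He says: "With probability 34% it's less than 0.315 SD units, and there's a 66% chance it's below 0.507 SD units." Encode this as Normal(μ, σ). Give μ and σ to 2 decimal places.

μ = 0.41, σ = 0.23

For Normal(μ,σ), the p-quantile is μ + z_p·σ. Here z_{0.34} = -0.4125, z_{0.66} = 0.4125.
So 0.315 = μ − 0.4125σ and 0.507 = μ + 0.4125σ.
Subtracting: σ = (0.507 − 0.315)/(0.4125 − (-0.4125)) = 0.23.
Then μ = 0.315 − (-0.4125)·0.23 = 0.41.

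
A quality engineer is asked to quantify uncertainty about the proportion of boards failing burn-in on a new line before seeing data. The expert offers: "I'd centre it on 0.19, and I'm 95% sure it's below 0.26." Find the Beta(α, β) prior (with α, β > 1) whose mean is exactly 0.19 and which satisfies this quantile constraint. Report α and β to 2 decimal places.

α ≈ 17.77, β ≈ 75.74

With mean 0.19 fixed, write α = 0.19s, β = 0.81s where s = α+β.
Need P(θ < 0.26) = 0.95 under Beta(0.19s, 0.81s). Normal approximation: (q−m)/√(m(1−m)/s) ≈ z_{0.95} = 1.64, so s ≈ 0.19·0.81·(1.64)²/(0.26−0.19)² = 85.0.
At s = 85.0: P(θ<0.26) ≈ 0.942. Adjusting to match 0.95 gives s ≈ 93.51.
So α = 0.19·93.51 ≈ 17.77, β = 0.81·93.51 ≈ 75.74.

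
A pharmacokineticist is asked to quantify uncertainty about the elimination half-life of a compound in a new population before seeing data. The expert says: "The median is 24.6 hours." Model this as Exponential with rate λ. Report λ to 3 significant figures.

λ ≈ 0.0282

Exponential median = ln 2 / λ, so λ = ln 2 / 24.6 = 0.0282.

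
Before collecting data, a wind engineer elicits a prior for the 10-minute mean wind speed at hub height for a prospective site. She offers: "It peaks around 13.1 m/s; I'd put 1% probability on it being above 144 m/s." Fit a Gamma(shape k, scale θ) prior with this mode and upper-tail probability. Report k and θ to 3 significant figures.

k ≈ 1.52, θ ≈ 25.2

Gamma(k,θ) with k>1 has mode (k−1)θ, so θ = 13.1/(k−1).
Need P(X < 144) = 0.99 with θ tied to k this way. Start at k = 2, θ = 13.1: P(X<144) ≈ 1.000.
Too high — lower k to spread out. Iterating converges to k ≈ 1.52.
Then θ = 13.1/(1.52−1) ≈ 25.2.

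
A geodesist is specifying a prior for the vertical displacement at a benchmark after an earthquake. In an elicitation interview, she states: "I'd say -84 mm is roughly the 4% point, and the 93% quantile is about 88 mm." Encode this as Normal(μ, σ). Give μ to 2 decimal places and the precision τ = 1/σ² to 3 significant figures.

μ = 9.33, τ = 0.000352

The p-quantile of Normal(μ,σ) is μ + z_p·σ, with z_{0.04} = -1.751 and z_{0.93} = 1.476.
Eliminate σ: μ = (z₂·x₁ − z₁·x₂)/(z₂ − z₁) = (1.476·-84 − (-1.751)·88)/3.226 = 9.33.
Then σ = (x₂ − x₁)/(z₂ − z₁) = (88 − -84)/3.226 = 53.31.
Precision τ = 1/σ² = 1/53.31² = 0.000352.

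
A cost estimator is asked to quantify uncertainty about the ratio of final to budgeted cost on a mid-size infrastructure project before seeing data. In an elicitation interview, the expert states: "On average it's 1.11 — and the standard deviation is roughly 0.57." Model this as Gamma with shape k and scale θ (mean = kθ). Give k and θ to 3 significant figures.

k ≈ 3.79, θ ≈ 0.293

For Gamma(k, scale θ): mean = kθ, variance = kθ², so CV = 1/√k.
CV = SD/mean = 0.57/1.11 = 0.5135, hence k = 1/CV² = 3.79.
Then θ = mean/k = 1.11/3.79 = 0.293.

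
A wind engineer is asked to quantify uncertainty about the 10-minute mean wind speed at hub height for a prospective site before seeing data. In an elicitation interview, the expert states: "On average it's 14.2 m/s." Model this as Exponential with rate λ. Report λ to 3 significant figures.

λ ≈ 0.0704

Exponential mean = 1/λ, so λ = 1/14.2 = 0.0704.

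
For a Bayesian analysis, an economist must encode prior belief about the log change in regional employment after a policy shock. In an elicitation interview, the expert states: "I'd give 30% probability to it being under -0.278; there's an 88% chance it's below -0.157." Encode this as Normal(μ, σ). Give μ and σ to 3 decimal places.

For Normal(μ,σ), the p-quantile is μ + z_p·σ. Here z_{0.3} = -0.5244, z_{0.88} = 1.175.
So -0.278 = μ − 0.5244σ and -0.157 = μ + 1.175σ.
Subtracting: σ = (-0.157 − -0.278)/(1.175 − (-0.5244)) = 0.071.
Then μ = -0.278 − (-0.5244)·0.071 = -0.241.

μ = -0.241, σ = 0.071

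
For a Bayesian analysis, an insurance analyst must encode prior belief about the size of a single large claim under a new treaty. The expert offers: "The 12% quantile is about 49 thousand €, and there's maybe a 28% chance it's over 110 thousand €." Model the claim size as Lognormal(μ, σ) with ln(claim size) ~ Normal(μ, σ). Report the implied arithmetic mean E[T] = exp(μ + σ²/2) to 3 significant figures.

If T ~ Lognormal(μ,σ) then ln T ~ Normal(μ,σ), so the p-quantile of ln T is μ + z_p·σ.
ln(49) = 3.892 and ln(110) = 4.7; z_{0.12} = -1.175, z_{0.72} = 0.5828.
σ = (4.7 − 3.892)/(0.5828 − (-1.175)) = 0.460.
μ = 3.892 − (-1.175)·0.460 = 4.432.
E[T] = exp(μ + σ²/2) = exp(4.432 + 0.1058) = 93.5 thousand €.

E[T] ≈ 93.5 thousand €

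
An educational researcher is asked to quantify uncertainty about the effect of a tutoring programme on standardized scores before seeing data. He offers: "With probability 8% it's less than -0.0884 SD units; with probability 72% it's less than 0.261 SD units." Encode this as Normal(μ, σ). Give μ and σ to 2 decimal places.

The p-quantile of Normal(μ,σ) is μ + z_p·σ, with z_{0.08} = -1.405 and z_{0.72} = 0.5828.
Eliminate σ: μ = (z₂·x₁ − z₁·x₂)/(z₂ − z₁) = (0.5828·-0.0884 − (-1.405)·0.261)/1.988 = 0.16.
Then σ = (x₂ − x₁)/(z₂ − z₁) = (0.261 − -0.0884)/1.988 = 0.18.

μ = 0.16, σ = 0.18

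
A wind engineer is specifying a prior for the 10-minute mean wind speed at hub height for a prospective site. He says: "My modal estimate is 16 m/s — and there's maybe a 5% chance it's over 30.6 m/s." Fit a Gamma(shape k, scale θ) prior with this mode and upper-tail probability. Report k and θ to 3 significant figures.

k ≈ 7.61, θ ≈ 2.42

Gamma(k,θ) with k>1 has mode (k−1)θ, so θ = 16/(k−1).
Need P(X < 30.6) = 0.95 with θ tied to k this way. Start at k = 2, θ = 16: P(X<30.6) ≈ 0.570.
Too low — raise k to concentrate. Iterating converges to k ≈ 7.61.
Then θ = 16/(7.61−1) ≈ 2.42.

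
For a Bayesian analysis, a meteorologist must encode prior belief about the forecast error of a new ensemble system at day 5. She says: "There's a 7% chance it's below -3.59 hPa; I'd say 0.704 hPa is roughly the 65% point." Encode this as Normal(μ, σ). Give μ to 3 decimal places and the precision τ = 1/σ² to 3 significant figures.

For Normal(μ,σ), the p-quantile is μ + z_p·σ. Here z_{0.07} = -1.476, z_{0.65} = 0.3853.
So -3.59 = μ − 1.476σ and 0.704 = μ + 0.3853σ.
Subtracting: σ = (0.704 − -3.59)/(0.3853 − (-1.476)) = 2.307.
Then μ = -3.59 − (-1.476)·2.307 = -0.185.
Precision τ = 1/σ² = 1/2.307² = 0.188.

μ = -0.185, τ = 0.188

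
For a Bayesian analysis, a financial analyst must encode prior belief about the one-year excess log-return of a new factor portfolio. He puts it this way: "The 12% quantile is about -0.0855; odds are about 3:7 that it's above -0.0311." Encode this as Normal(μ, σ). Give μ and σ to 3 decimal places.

The p-quantile of Normal(μ,σ) is μ + z_p·σ, with z_{0.12} = -1.175 and z_{0.7} = 0.5244.
Eliminate σ: μ = (z₂·x₁ − z₁·x₂)/(z₂ − z₁) = (0.5244·-0.0855 − (-1.175)·-0.0311)/1.699 = -0.048.
Then σ = (x₂ − x₁)/(z₂ − z₁) = (-0.0311 − -0.0855)/1.699 = 0.032.

μ = -0.048, σ = 0.032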